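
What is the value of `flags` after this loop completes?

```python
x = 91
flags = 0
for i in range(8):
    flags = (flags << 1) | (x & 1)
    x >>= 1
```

Reverse lowest 8 bits of 91
`flags` takes the values: 0 → 1 → 3 → 6 → 13 → 27 → 54 → 109 → 218

Answer: 218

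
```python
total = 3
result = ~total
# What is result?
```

Trace:
`total = 3` → total = 3
`result = ~total` → result = -4
So result = -4

Answer: -4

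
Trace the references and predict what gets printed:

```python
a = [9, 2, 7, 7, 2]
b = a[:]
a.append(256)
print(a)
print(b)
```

Key concept: slice [:] creates copy.
Step by step:
`a = [9, 2, 7, 7, 2]` → a = [9, 2, 7, 7, 2]
`b = a[:]` → b = [9, 2, 7, 7, 2]
`a.append(256)` → a = [9, 2, 7, 7, 2, 256]
`print(a)` → prints [9, 2, 7, 7, 2, 256]
`print(b)` → prints [9, 2, 7, 7, 2]

Answer:
[9, 2, 7, 7, 2, 256]
[9, 2, 7, 7, 2]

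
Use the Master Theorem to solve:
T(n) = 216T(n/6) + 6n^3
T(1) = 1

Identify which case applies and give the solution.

a=216, b=6, f(n)=6n^3. log_6(216) = 3. Since c=3 = 3, Case 2 applies: T(n) = Θ(n^log_b(a) · log n) = O(n^3 log n).

Answer: O(n^3 log n) - Case 2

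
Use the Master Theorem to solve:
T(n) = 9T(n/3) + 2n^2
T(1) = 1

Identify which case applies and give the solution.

a=9, b=3, f(n)=2n^2. log_3(9) = 2. Since c=2 = 2, Case 2 applies: T(n) = Θ(n^log_b(a) · log n) = O(n^2 log n).

Answer: O(n^2 log n) - Case 2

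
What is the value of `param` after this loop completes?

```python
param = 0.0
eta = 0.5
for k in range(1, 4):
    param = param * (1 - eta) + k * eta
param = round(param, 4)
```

Moving average with lr=0.5
`param` takes the values: 0.0 → 0.5 → 1.25 → 2.125

Answer: 2.125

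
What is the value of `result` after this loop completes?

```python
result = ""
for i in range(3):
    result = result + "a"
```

Repeat 'a' 3 times
`result` takes the values: "" → "a" → "aa" → "aaa"

Answer: "aaa"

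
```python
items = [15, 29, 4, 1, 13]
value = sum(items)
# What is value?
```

Trace:
`items = [15, 29, 4, 1, 13]` → items = [15, 29, 4, 1, 13]
`value = sum(items)` → value = 62
So value = 62

Answer: 62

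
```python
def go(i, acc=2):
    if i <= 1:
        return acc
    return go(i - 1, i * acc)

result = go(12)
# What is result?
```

Accumulator trace (n, acc): (12, 2) -> (11, 24) -> (10, 264) -> (9, 2640) -> (8, 23760) -> (7, 190080) -> (6, 1330560) -> (5, 7983360) -> (4, 39916800) -> (3, 159667200) -> (2, 479001600) -> (1, 958003200) -> return 958003200

Answer: 958003200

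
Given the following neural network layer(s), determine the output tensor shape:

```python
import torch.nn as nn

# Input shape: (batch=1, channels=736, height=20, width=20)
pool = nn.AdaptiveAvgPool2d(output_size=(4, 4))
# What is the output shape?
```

Input: (1, 736, 20, 20) -> Output: (1, 736, 4, 4)

Answer: (1, 736, 4, 4)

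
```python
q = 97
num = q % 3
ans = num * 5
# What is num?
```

Trace:
`q = 97` → q = 97
`num = q % 3` → num = 1
`ans = num * 5` → ans = 5
So num = 1

Answer: 1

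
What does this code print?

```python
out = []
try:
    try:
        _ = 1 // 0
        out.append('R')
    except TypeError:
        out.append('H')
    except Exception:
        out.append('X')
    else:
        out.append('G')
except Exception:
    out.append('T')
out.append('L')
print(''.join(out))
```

Execution trace: 'X' (inner except Exception) → 'L' (after the try/except). Output: XL

Answer: XL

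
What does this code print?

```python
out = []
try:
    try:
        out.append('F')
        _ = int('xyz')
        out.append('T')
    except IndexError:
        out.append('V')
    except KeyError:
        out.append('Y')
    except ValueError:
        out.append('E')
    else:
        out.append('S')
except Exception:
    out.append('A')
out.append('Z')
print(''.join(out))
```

Execution trace: 'F' (inner try body) → 'E' (inner except ValueError) → 'Z' (after the try/except). Output: FEZ

Answer: FEZ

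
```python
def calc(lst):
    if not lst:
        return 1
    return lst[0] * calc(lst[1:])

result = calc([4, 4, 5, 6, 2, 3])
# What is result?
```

Product over [4, 4, 5, 6, 2, 3] = 4 * 4 * 5 * 6 * 2 * 3 = 2880

Answer: 2880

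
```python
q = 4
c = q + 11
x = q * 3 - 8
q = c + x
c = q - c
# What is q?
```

Trace:
`q = 4` → q = 4
`c = q + 11` → c = 15
`x = q * 3 - 8` → x = 4
`q = c + x` → q = 19
`c = q - c` → c = 4
So q = 19

Answer: 19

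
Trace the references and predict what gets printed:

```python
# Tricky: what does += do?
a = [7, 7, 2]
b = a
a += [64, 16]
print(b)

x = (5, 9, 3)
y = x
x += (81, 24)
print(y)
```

Key concept: += behavior differs for mutable vs immutable.
Step by step:
`a = [7, 7, 2]` → a = [7, 7, 2]
`b = a` → b = [7, 7, 2] (same object as a)
`a += [64, 16]` → a = [7, 7, 2, 64, 16] (same object as b); b = [7, 7, 2, 64, 16] (same object as a)
`print(b)` → prints [7, 7, 2, 64, 16]
`x = (5, 9, 3)` → x = (5, 9, 3)
`y = x` → y = (5, 9, 3)
`x += (81, 24)` → x = (5, 9, 3, 81, 24)
`print(y)` → prints (5, 9, 3)

Answer:
[7, 7, 2, 64, 16]
(5, 9, 3)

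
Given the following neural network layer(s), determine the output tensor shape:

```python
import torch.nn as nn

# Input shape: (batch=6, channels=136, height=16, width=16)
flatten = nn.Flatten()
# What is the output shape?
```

Input: (6, 136, 16, 16) -> Output: (6, 34816)

Answer: (6, 34816)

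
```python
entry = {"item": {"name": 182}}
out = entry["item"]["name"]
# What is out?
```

Trace:
`entry = {"item": {"name": 182}}` → entry = {'item': {'name': 182}}
`out = entry["item"]["name"]` → out = 182
So out = 182

Answer: 182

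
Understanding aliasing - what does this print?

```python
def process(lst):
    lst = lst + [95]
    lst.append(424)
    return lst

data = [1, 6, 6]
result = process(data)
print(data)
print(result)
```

Key concept: rebinding parameter vs mutation.
Step by step:
`data = [1, 6, 6]` → data = [1, 6, 6]
`result = process(data)` → result = [1, 6, 6, 95, 424]
`print(data)` → prints [1, 6, 6]
`print(result)` → prints [1, 6, 6, 95, 424]

Answer:
[1, 6, 6]
[1, 6, 6, 95, 424]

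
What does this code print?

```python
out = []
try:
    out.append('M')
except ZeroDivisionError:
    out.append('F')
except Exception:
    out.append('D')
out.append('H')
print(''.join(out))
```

Execution trace: 'M' (try body, no exception) → 'H' (after the try/except). Output: MH

Answer: MH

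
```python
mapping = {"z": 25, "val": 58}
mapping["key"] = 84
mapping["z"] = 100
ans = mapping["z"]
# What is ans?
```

Trace:
`mapping = {"z": 25, "val": 58}` → mapping = {'z': 25, 'val': 58}
`mapping["key"] = 84` → mapping = {'z': 25, 'val': 58, 'key': 84}
`mapping["z"] = 100` → mapping = {'z': 100, 'val': 58, 'key': 84}
`ans = mapping["z"]` → ans = 100
So ans = 100

Answer: 100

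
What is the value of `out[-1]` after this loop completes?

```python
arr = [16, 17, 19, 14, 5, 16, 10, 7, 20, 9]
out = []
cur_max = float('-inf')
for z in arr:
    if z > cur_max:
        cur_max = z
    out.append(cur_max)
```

Running max ends at 20
`out` takes the values: [] → [16] → [16, 17] → [16, 17, 19] → [16, 17, 19, 19] → [16, 17, 19, 19, 19] → [16, 17, 19, 19, 19, 19] → [16, 17, 19, 19, 19, 19, 19] → [16, 17, 19, 19, 19, 19, 19, 19] → [16, 17, 19, 19, 19, 19, 19, 19, 20] → [16, 17, 19, 19, 19, 19, 19, 19, 20, 20]
So `out[-1]` = 20

Answer: 20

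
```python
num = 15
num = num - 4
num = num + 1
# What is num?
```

Trace:
`num = 15` → num = 15
`num = num - 4` → num = 11
`num = num + 1` → num = 12
So num = 12

Answer: 12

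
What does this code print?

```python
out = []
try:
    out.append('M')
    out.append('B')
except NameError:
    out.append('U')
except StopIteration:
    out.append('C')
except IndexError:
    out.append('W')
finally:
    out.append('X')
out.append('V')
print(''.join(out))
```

Execution trace: 'M' (try body) → 'B' (try body, no exception) → 'X' (finally) → 'V' (after the try/except). Output: MBXV

Answer: MBXV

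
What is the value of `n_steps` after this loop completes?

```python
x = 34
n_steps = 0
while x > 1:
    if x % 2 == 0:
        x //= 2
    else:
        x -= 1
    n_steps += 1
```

Steps to reduce 34 to 1
`n_steps` takes the values: 0 → 1 → 2 → 3 → 4 → 5 → 6

Answer: 6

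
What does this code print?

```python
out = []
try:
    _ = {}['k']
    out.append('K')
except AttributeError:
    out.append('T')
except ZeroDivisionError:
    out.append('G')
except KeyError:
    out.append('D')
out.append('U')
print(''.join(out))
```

Execution trace: 'D' (except KeyError) → 'U' (after the try/except). Output: DU

Answer: DU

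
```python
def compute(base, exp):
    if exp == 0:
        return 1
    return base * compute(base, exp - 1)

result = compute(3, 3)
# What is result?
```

compute(3, 3) = 3 * 3 * 3 = 27

Answer: 27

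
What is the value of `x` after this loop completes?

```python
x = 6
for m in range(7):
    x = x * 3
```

Multiply by 3, 7 times: 6 * 3^7 = 13122
`x` takes the values: 6 → 18 → 54 → 162 → 486 → 1458 → 4374 → 13122

Answer: 13122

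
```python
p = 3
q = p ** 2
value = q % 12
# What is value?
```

Trace:
`p = 3` → p = 3
`q = p ** 2` → q = 9
`value = q % 12` → value = 9
So value = 9

Answer: 9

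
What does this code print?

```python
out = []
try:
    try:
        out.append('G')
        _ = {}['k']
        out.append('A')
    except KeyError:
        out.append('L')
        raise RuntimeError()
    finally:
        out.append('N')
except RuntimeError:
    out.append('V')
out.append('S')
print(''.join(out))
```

Execution trace: 'G' (inner try body) → 'L' (inner except KeyError) → 'N' (inner finally) → 'V' (outer except RuntimeError) → 'S' (after the try/except). Output: GLNVS

Answer: GLNVS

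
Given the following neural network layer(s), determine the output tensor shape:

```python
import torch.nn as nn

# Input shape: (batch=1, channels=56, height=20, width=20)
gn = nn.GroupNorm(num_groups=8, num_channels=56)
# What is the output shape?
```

Input: (1, 56, 20, 20) -> Output: (1, 56, 20, 20)

Answer: (1, 56, 20, 20)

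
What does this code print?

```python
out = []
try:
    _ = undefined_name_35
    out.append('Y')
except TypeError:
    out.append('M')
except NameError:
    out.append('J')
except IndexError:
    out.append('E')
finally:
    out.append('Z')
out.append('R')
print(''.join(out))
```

Execution trace: 'J' (except NameError) → 'Z' (finally) → 'R' (after the try/except). Output: JZR

Answer: JZR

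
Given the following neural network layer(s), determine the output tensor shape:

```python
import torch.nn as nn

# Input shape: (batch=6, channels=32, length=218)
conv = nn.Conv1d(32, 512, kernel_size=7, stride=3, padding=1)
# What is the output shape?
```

Input: (6, 32, 218) -> Output: (6, 512, 72)

Answer: (6, 512, 72)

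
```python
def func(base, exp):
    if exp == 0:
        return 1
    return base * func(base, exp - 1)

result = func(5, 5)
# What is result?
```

func(5, 5) = 5 * 5 * 5 * 5 * 5 = 3125

Answer: 3125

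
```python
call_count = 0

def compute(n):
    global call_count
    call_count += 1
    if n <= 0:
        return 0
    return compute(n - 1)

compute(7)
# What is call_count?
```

Linear recursion stepping by 1: 8 calls from n=7 down to ≤0.

Answer: 8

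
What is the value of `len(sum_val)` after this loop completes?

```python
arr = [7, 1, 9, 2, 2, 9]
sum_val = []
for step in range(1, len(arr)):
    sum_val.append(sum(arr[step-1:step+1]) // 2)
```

Number of 2-element averages
`sum_val` takes the values: [] → [4] → [4, 5] → [4, 5, 5] → [4, 5, 5, 2] → [4, 5, 5, 2, 5]
So `len(sum_val)` = 5

Answer: 5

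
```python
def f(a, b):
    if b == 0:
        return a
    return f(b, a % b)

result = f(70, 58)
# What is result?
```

f(70, 58) -> f(58, 12) -> f(12, 10) -> f(10, 2) -> f(2, 0) -> 2

Answer: 2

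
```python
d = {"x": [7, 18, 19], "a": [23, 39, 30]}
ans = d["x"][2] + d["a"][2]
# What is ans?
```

Trace:
`d = {"x": [7, 18, 19], "a": [23, 39, 30]}` → d = {'x': [7, 18, 19], 'a': [23, 39, 30]}
`ans = d["x"][2] + d["a"][2]` → ans = 49
So ans = 49

Answer: 49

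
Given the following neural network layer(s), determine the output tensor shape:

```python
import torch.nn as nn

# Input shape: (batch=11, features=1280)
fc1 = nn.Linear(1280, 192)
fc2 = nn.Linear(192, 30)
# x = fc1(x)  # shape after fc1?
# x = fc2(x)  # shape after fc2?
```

Input: (11, 1280) -> after fc1: (11, 192) -> Output: (11, 30)

Answer: (11, 30)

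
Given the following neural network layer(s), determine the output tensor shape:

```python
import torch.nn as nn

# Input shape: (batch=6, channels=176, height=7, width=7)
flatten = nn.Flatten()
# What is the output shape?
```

Input: (6, 176, 7, 7) -> Output: (6, 8624)

Answer: (6, 8624)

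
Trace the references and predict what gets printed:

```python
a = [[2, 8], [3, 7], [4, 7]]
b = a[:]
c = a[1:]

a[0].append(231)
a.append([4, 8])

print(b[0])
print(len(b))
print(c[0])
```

Key concept: slice with nested mutation.
Step by step:
`a = [[2, 8], [3, 7], [4, 7]]` → a = [[2, 8], [3, 7], [4, 7]]
`b = a[:]` → b = [[2, 8], [3, 7], [4, 7]]
`c = a[1:]` → c = [[3, 7], [4, 7]]
`a[0].append(231)` → a = [[2, 8, 231], [3, 7], [4, 7]]; b = [[2, 8, 231], [3, 7], [4, 7]]
`a.append([4, 8])` → a = [[2, 8, 231], [3, 7], [4, 7], [4, 8]]
`print(b[0])` → prints [2, 8, 231]
`print(len(b))` → prints 3
`print(c[0])` → prints [3, 7]

Answer:
[2, 8, 231]
3
[3, 7]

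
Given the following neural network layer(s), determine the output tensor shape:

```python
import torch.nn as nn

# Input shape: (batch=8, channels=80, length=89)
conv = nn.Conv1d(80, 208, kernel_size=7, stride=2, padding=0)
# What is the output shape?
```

Input: (8, 80, 89) -> Output: (8, 208, 42)

Answer: (8, 208, 42)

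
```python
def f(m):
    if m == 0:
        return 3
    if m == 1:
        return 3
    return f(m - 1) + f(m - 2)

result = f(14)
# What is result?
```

Build up from base cases: f(0)=3, f(1)=3, f(2)=6, f(3)=9, f(4)=15, f(5)=24, f(6)=39, ..., f(14)=1830

Answer: 1830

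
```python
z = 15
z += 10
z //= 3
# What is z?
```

Trace:
`z = 15` → z = 15
`z += 10` → z = 25
`z //= 3` → z = 8
So z = 8

Answer: 8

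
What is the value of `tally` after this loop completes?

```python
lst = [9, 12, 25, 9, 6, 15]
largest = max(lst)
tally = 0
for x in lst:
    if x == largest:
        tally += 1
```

Count of max value 25 in [9, 12, 25, 9, 6, 15]
`tally` takes the values: 0 → 1

Answer: 1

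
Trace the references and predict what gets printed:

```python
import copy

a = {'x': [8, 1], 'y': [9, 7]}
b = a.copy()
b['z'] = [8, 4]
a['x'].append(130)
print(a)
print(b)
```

Key concept: shallow copy of dict with mutable values.
Step by step:
`a = {'x': [8, 1], 'y': [9, 7]}` → a = {'x': [8, 1], 'y': [9, 7]}
`b = a.copy()` → b = {'x': [8, 1], 'y': [9, 7]}
`b['z'] = [8, 4]` → b = {'x': [8, 1], 'y': [9, 7], 'z': [8, 4]}
`a['x'].append(130)` → a = {'x': [8, 1, 130], 'y': [9, 7]}; b = {'x': [8, 1, 130], 'y': [9, 7], 'z': [8, 4]}
`print(a)` → prints {'x': [8, 1, 130], 'y': [9, 7]}
`print(b)` → prints {'x': [8, 1, 130], 'y': [9, 7], 'z': [8, 4]}

Answer:
{'x': [8, 1, 130], 'y': [9, 7]}
{'x': [8, 1, 130], 'y': [9, 7], 'z': [8, 4]}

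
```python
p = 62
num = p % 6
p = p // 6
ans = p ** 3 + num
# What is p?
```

Trace:
`p = 62` → p = 62
`num = p % 6` → num = 2
`p = p // 6` → p = 10
`ans = p ** 3 + num` → ans = 1002
So p = 10

Answer: 10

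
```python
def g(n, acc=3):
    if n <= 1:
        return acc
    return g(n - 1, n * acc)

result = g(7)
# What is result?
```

Accumulator trace (n, acc): (7, 3) -> (6, 21) -> (5, 126) -> (4, 630) -> (3, 2520) -> (2, 7560) -> (1, 15120) -> return 15120

Answer: 15120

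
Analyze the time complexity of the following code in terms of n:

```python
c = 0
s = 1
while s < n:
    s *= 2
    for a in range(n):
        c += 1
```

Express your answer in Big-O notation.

Each loop level contributes: log n × n. Multiplying the contributions gives O(n log n).

Answer: O(n log n)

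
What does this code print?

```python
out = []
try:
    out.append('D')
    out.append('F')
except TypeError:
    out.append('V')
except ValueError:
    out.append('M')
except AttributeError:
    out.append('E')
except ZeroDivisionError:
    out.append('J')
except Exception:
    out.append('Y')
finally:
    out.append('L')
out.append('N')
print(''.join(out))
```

Execution trace: 'D' (try body) → 'F' (try body, no exception) → 'L' (finally) → 'N' (after the try/except). Output: DFLN

Answer: DFLN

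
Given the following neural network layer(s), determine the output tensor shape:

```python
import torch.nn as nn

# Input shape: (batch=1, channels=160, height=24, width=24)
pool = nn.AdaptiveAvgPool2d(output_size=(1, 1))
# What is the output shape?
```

Input: (1, 160, 24, 24) -> Output: (1, 160, 1, 1)

Answer: (1, 160, 1, 1)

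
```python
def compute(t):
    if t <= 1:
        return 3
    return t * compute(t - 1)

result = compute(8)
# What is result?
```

compute(8) = 8 * 7 * 6 * 5 * 4 * 3 * 2 * 3 = 120960

Answer: 120960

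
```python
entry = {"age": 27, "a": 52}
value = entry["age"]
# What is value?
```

Trace:
`entry = {"age": 27, "a": 52}` → entry = {'age': 27, 'a': 52}
`value = entry["age"]` → value = 27
So value = 27

Answer: 27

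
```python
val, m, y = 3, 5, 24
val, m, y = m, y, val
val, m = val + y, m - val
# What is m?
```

Trace:
`val, m, y = 3, 5, 24` → val = 3; m = 5; y = 24
`val, m, y = m, y, val` → val = 5; m = 24; y = 3
`val, m = val + y, m - val` → val = 8; m = 19
So m = 19

Answer: 19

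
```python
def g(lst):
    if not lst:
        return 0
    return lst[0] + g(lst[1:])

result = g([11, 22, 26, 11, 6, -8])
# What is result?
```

11 + 22 + 26 + 11 + 6 + (-8) + 0 = 68

Answer: 68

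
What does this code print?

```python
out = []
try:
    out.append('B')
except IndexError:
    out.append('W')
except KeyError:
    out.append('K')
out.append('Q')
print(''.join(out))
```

Execution trace: 'B' (try body, no exception) → 'Q' (after the try/except). Output: BQ

Answer: BQ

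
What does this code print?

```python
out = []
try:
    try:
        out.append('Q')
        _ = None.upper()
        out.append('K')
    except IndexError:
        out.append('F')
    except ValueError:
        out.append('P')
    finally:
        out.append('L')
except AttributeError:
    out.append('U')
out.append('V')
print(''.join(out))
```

Execution trace: 'Q' (try body) → 'L' (finally) → 'U' (outer except AttributeError) → 'V' (after the try/except). Output: QLUV

Answer: QLUV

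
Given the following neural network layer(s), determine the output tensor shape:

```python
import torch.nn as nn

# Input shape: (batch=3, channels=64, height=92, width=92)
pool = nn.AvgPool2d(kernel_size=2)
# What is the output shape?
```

Input: (3, 64, 92, 92) -> Output: (3, 64, 46, 46)

Answer: (3, 64, 46, 46)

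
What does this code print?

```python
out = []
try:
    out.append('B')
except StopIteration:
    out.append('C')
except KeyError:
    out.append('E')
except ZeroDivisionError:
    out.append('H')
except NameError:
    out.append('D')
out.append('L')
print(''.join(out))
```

Execution trace: 'B' (try body, no exception) → 'L' (after the try/except). Output: BL

Answer: BL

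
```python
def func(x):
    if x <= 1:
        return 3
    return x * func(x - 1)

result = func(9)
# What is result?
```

func(9) = 9 * 8 * 7 * 6 * 5 * 4 * 3 * 2 * 3 = 1088640

Answer: 1088640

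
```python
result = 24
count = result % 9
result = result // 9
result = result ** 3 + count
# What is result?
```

Trace:
`result = 24` → result = 24
`count = result % 9` → count = 6
`result = result // 9` → result = 2
`result = result ** 3 + count` → result = 14
So result = 14

Answer: 14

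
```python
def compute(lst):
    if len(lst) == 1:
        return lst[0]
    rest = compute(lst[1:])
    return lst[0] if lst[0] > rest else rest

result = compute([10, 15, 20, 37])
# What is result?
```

Recursive max over [10, 15, 20, 37] = 37

Answer: 37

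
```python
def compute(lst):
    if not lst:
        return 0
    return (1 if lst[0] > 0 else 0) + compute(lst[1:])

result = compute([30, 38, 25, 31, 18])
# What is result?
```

Count of positive elements in [30, 38, 25, 31, 18] = 5

Answer: 5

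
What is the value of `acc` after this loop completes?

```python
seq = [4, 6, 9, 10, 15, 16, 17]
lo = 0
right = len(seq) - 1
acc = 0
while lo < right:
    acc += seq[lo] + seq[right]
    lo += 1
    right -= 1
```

Sum of pairs from ends
`acc` takes the values: 0 → 21 → 43 → 67

Answer: 67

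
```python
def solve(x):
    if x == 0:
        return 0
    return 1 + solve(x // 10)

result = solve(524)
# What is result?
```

Count of digits of 524: 3

Answer: 3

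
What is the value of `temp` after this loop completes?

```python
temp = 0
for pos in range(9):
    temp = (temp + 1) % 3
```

Increment mod 3, 9 times = 0
`temp` takes the values: 0 → 1 → 2 → 0 → 1 → 2 → 0 → 1 → 2 → 0

Answer: 0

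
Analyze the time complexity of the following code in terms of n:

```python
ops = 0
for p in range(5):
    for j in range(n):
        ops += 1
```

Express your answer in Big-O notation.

Each loop level contributes: 1 × n. Multiplying the contributions gives O(n).

Answer: O(n)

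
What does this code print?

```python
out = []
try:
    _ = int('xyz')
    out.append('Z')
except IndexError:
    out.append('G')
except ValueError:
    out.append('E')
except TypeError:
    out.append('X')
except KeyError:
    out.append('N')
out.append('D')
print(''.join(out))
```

Execution trace: 'E' (except ValueError) → 'D' (after the try/except). Output: ED

Answer: ED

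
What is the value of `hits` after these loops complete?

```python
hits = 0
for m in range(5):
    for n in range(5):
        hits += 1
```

5 * 5 = 25
`hits` takes the values: 0 → 1 → 2 → 3 → 4 → 5 → 6 → 7 → 8 → 9 → 10 → 11 → 12 → 13 → 14 → 15 → 16 → 17 → 18 → 19 → 20 → 21 → 22 → 23 → 24 → 25

Answer: 25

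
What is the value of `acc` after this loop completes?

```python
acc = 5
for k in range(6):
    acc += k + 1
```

Start at 5, add 1 to 6 = 26
`acc` takes the values: 5 → 6 → 8 → 11 → 15 → 20 → 26

Answer: 26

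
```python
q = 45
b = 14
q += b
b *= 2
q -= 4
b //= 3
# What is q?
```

Trace:
`q = 45` → q = 45
`b = 14` → b = 14
`q += b` → q = 59
`b *= 2` → b = 28
`q -= 4` → q = 55
`b //= 3` → b = 9
So q = 55

Answer: 55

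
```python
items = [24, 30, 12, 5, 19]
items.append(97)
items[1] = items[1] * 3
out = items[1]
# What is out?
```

Trace:
`items = [24, 30, 12, 5, 19]` → items = [24, 30, 12, 5, 19]
`items.append(97)` → items = [24, 30, 12, 5, 19, 97]
`items[1] = items[1] * 3` → items = [24, 90, 12, 5, 19, 97]
`out = items[1]` → out = 90
So out = 90

Answer: 90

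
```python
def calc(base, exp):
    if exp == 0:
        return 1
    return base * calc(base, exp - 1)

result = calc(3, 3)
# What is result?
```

calc(3, 3) = 3 * 3 * 3 = 27

Answer: 27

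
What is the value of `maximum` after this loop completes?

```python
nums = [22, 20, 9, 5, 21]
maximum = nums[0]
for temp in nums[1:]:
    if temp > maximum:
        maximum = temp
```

Maximum of [22, 20, 9, 5, 21]
`maximum` takes the values: 22

Answer: 22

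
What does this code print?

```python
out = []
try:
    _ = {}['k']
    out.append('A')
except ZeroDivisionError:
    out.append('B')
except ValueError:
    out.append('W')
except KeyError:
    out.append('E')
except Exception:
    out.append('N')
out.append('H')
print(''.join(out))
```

Execution trace: 'E' (except KeyError) → 'H' (after the try/except). Output: EH

Answer: EH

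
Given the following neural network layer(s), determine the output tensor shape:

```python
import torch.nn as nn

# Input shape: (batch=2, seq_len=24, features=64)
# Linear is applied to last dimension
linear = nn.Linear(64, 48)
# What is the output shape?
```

Input: (2, 24, 64) -> Output: (2, 24, 48)

Answer: (2, 24, 48)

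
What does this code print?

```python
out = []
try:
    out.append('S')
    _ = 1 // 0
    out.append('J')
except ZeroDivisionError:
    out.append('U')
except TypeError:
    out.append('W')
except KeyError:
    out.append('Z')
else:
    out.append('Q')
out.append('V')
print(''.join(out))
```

Execution trace: 'S' (try body) → 'U' (except ZeroDivisionError) → 'V' (after the try/except). Output: SUV

Answer: SUV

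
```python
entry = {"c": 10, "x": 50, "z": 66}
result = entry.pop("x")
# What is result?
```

Trace:
`entry = {"c": 10, "x": 50, "z": 66}` → entry = {'c': 10, 'x': 50, 'z': 66}
`result = entry.pop("x")` → entry = {'c': 10, 'z': 66}; result = 50
So result = 50

Answer: 50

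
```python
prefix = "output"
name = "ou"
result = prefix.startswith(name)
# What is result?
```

Trace:
`prefix = "output"` → prefix = 'output'
`name = "ou"` → name = 'ou'
`result = prefix.startswith(name)` → result = True
So result = True

Answer: True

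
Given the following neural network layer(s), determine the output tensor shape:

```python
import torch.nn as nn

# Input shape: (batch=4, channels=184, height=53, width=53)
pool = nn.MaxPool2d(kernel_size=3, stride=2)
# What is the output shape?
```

Input: (4, 184, 53, 53) -> Output: (4, 184, 26, 26)

Answer: (4, 184, 26, 26)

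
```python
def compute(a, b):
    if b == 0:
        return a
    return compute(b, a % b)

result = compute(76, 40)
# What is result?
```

compute(76, 40) -> compute(40, 36) -> compute(36, 4) -> compute(4, 0) -> 4

Answer: 4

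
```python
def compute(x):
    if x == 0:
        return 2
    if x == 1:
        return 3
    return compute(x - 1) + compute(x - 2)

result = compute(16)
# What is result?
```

Build up from base cases: compute(0)=2, compute(1)=3, compute(2)=5, compute(3)=8, compute(4)=13, compute(5)=21, compute(6)=34, ..., compute(16)=4181

Answer: 4181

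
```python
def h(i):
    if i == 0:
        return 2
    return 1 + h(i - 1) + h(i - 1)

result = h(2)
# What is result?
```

h(i) = 1 + 2·h(i-1), h(0)=2. Closed form: (2+1)·2^2 - 1 = 11.

Answer: 11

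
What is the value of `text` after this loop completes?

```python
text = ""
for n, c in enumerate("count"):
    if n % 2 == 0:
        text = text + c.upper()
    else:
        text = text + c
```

Uppercase even positions in 'count'
`text` takes the values: "" → "C" → "Co" → "CoU" → "CoUn" → "CoUnT"

Answer: "CoUnT"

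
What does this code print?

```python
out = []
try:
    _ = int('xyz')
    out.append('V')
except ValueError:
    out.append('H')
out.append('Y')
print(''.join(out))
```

Execution trace: 'H' (except ValueError) → 'Y' (after the try/except). Output: HY

Answer: HY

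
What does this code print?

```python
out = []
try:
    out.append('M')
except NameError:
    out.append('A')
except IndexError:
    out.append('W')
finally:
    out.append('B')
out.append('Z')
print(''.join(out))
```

Execution trace: 'M' (try body, no exception) → 'B' (finally) → 'Z' (after the try/except). Output: MBZ

Answer: MBZ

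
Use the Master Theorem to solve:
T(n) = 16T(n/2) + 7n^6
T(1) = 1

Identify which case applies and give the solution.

a=16, b=2, f(n)=7n^6. log_2(16) = 4. Since c=6 > 4 and the regularity condition holds (16(n/2)^6 = (16/2^6)n^6 with 16/2^6 < 1), Case 3 applies: T(n) = Θ(f(n)) = O(n^6).

Answer: O(n^6) - Case 3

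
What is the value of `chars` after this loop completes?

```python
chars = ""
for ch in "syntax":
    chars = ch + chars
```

Reverse 'syntax'
`chars` takes the values: "" → "s" → "ys" → "nys" → "tnys" → "atnys" → "xatnys"

Answer: "xatnys"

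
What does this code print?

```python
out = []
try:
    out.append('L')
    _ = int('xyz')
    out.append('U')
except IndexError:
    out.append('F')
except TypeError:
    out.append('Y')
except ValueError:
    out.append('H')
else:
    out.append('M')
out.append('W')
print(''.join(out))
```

Execution trace: 'L' (try body) → 'H' (except ValueError) → 'W' (after the try/except). Output: LHW

Answer: LHW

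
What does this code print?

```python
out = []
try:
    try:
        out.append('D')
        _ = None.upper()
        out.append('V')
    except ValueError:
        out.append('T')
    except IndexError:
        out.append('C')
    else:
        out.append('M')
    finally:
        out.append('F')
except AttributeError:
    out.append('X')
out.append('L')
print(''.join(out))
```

Execution trace: 'D' (try body) → 'F' (finally) → 'X' (outer except AttributeError) → 'L' (after the try/except). Output: DFXL

Answer: DFXL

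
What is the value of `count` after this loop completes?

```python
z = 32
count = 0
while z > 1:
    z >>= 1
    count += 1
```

Count right shifts until 1
`count` takes the values: 0 → 1 → 2 → 3 → 4 → 5

Answer: 5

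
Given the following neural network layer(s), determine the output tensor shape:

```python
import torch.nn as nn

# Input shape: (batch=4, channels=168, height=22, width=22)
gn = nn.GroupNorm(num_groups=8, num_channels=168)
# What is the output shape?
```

Input: (4, 168, 22, 22) -> Output: (4, 168, 22, 22)

Answer: (4, 168, 22, 22)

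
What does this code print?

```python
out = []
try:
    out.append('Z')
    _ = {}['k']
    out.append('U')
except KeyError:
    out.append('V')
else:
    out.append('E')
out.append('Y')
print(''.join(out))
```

Execution trace: 'Z' (try body) → 'V' (except KeyError) → 'Y' (after the try/except). Output: ZVY

Answer: ZVY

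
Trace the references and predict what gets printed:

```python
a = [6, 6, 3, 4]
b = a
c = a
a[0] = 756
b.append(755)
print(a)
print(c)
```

Key concept: multiple aliases.
Step by step:
`a = [6, 6, 3, 4]` → a = [6, 6, 3, 4]
`b = a` → b = [6, 6, 3, 4] (same object as a)
`c = a` → c = [6, 6, 3, 4] (same object as a, b)
`a[0] = 756` → a = [756, 6, 3, 4] (same object as b, c); b = [756, 6, 3, 4] (same object as a, c); c = [756, 6, 3, 4] (same object as a, b)
`b.append(755)` → a = [756, 6, 3, 4, 755] (same object as b, c); b = [756, 6, 3, 4, 755] (same object as a, c); c = [756, 6, 3, 4, 755] (same object as a, b)
`print(a)` → prints [756, 6, 3, 4, 755]
`print(c)` → prints [756, 6, 3, 4, 755]

Answer:
[756, 6, 3, 4, 755]
[756, 6, 3, 4, 755]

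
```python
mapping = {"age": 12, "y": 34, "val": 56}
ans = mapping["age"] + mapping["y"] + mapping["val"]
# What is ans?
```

Trace:
`mapping = {"age": 12, "y": 34, "val": 56}` → mapping = {'age': 12, 'y': 34, 'val': 56}
`ans = mapping["age"] + mapping["y"] + mapping["val"]` → ans = 102
So ans = 102

Answer: 102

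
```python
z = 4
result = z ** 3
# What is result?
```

Trace:
`z = 4` → z = 4
`result = z ** 3` → result = 64
So result = 64

Answer: 64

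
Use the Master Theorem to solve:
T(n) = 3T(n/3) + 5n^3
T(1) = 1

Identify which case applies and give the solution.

a=3, b=3, f(n)=5n^3. log_3(3) = 1. Since c=3 > 1 and the regularity condition holds (3(n/3)^3 = (3/3^3)n^3 with 3/3^3 < 1), Case 3 applies: T(n) = Θ(f(n)) = O(n^3).

Answer: O(n^3) - Case 3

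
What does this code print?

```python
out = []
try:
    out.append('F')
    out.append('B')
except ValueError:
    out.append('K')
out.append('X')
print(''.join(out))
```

Execution trace: 'F' (try body) → 'B' (try body, no exception) → 'X' (after the try/except). Output: FBX

Answer: FBX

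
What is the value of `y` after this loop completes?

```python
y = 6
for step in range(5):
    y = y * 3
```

Multiply by 3, 5 times: 6 * 3^5 = 1458
`y` takes the values: 6 → 18 → 54 → 162 → 486 → 1458

Answer: 1458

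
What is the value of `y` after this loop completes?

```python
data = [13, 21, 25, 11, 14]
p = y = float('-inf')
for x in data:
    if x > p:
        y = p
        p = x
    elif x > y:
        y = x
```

Second largest (with repeats) in [13, 21, 25, 11, 14]
`y` takes the values: -inf → 13 → 21

Answer: 21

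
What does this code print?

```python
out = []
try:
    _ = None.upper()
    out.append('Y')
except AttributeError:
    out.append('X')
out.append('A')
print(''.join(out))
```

Execution trace: 'X' (except AttributeError) → 'A' (after the try/except). Output: XA

Answer: XA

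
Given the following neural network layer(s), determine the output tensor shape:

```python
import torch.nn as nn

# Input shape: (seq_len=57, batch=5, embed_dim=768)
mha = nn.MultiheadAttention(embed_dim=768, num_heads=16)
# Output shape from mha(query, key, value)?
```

Input: (57, 5, 768) -> Output: (57, 5, 768)

Answer: (57, 5, 768)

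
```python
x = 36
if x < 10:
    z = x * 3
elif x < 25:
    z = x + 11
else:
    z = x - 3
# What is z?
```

Trace:
`x = 36` → x = 36
`if x < 10: ...` → x < 10 is False, x < 25 is False, take else branch → z = 33
So z = 33

Answer: 33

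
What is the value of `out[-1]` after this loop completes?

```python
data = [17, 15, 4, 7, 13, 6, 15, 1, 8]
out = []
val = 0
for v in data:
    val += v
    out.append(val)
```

Cumulative sum ends at 86
`out` takes the values: [] → [17] → [17, 32] → [17, 32, 36] → [17, 32, 36, 43] → [17, 32, 36, 43, 56] → [17, 32, 36, 43, 56, 62] → [17, 32, 36, 43, 56, 62, 77] → [17, 32, 36, 43, 56, 62, 77, 78] → [17, 32, 36, 43, 56, 62, 77, 78, 86]
So `out[-1]` = 86

Answer: 86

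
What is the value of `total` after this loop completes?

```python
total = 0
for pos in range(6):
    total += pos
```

Sum of 0 to 5 = 15
`total` takes the values: 0 → 1 → 3 → 6 → 10 → 15

Answer: 15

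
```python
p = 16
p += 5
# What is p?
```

Trace:
`p = 16` → p = 16
`p += 5` → p = 21
So p = 21

Answer: 21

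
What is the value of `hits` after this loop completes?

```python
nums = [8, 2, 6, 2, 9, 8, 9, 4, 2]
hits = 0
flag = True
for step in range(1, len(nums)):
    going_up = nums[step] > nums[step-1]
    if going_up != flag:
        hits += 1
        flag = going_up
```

Count direction changes in [8, 2, 6, 2, 9, 8, 9, 4, 2]
`hits` takes the values: 0 → 1 → 2 → 3 → 4 → 5 → 6 → 7

Answer: 7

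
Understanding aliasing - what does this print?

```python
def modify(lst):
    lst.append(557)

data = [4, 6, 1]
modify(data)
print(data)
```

Key concept: function modifies passed list.
Step by step:
`data = [4, 6, 1]` → data = [4, 6, 1]
`modify(data)` → data = [4, 6, 1, 557]
`print(data)` → prints [4, 6, 1, 557]

Answer: [4, 6, 1, 557]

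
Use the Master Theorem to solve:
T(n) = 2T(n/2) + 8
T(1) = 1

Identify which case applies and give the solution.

a=2, b=2, f(n)=8. log_2(2) = 1. Since c=0 < 1, Case 1 applies: T(n) = Θ(n^log_b(a)) = O(n).

Answer: O(n) - Case 1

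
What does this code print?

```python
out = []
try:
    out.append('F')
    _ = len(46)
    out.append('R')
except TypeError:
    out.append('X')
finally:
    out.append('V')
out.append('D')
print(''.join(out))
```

Execution trace: 'F' (try body) → 'X' (except TypeError) → 'V' (finally) → 'D' (after the try/except). Output: FXVD

Answer: FXVD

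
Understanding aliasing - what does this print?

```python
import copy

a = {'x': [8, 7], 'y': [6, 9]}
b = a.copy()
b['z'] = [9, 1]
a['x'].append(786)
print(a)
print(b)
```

Key concept: shallow copy of dict with mutable values.
Step by step:
`a = {'x': [8, 7], 'y': [6, 9]}` → a = {'x': [8, 7], 'y': [6, 9]}
`b = a.copy()` → b = {'x': [8, 7], 'y': [6, 9]}
`b['z'] = [9, 1]` → b = {'x': [8, 7], 'y': [6, 9], 'z': [9, 1]}
`a['x'].append(786)` → a = {'x': [8, 7, 786], 'y': [6, 9]}; b = {'x': [8, 7, 786], 'y': [6, 9], 'z': [9, 1]}
`print(a)` → prints {'x': [8, 7, 786], 'y': [6, 9]}
`print(b)` → prints {'x': [8, 7, 786], 'y': [6, 9], 'z': [9, 1]}

Answer:
{'x': [8, 7, 786], 'y': [6, 9]}
{'x': [8, 7, 786], 'y': [6, 9], 'z': [9, 1]}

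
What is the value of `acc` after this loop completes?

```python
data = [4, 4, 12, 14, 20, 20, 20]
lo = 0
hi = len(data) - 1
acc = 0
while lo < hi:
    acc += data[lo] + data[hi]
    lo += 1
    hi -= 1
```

Sum of pairs from ends
`acc` takes the values: 0 → 24 → 48 → 80

Answer: 80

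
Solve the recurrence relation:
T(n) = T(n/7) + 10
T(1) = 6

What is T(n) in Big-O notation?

Each step divides n by 7 and adds 10. After log_7(n) steps we reach T(1)=6. So T(n) = 10·log_7(n) + 6 = O(log n).

Answer: O(log n)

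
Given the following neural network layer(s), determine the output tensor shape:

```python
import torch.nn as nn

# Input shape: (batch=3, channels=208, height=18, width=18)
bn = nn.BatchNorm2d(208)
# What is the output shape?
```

Input: (3, 208, 18, 18) -> Output: (3, 208, 18, 18)

Answer: (3, 208, 18, 18)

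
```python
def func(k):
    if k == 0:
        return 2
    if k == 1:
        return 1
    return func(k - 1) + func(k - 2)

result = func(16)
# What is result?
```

Build up from base cases: func(0)=2, func(1)=1, func(2)=3, func(3)=4, func(4)=7, func(5)=11, func(6)=18, ..., func(16)=2207

Answer: 2207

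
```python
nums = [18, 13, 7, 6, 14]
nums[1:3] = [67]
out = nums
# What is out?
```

Trace:
`nums = [18, 13, 7, 6, 14]` → nums = [18, 13, 7, 6, 14]
`nums[1:3] = [67]` → nums = [18, 67, 6, 14]
`out = nums` → out = [18, 67, 6, 14]
So out = [18, 67, 6, 14]

Answer: [18, 67, 6, 14]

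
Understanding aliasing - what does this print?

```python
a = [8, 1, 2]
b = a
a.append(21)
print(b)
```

Key concept: basic list aliasing.
Step by step:
`a = [8, 1, 2]` → a = [8, 1, 2]
`b = a` → b = [8, 1, 2] (same object as a)
`a.append(21)` → a = [8, 1, 2, 21] (same object as b); b = [8, 1, 2, 21] (same object as a)
`print(b)` → prints [8, 1, 2, 21]

Answer: [8, 1, 2, 21]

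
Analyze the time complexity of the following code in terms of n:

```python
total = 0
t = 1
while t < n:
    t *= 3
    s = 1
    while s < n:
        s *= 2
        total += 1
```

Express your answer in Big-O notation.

Each loop level contributes: log n × log n. Multiplying the contributions gives O(log² n).

Answer: O(log² n)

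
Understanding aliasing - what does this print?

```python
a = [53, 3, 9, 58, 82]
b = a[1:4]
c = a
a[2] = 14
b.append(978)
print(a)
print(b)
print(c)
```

Key concept: slice vs alias.
Step by step:
`a = [53, 3, 9, 58, 82]` → a = [53, 3, 9, 58, 82]
`b = a[1:4]` → b = [3, 9, 58]
`c = a` → c = [53, 3, 9, 58, 82] (same object as a)
`a[2] = 14` → a = [53, 3, 14, 58, 82] (same object as c); c = [53, 3, 14, 58, 82] (same object as a)
`b.append(978)` → b = [3, 9, 58, 978]
`print(a)` → prints [53, 3, 14, 58, 82]
`print(b)` → prints [3, 9, 58, 978]
`print(c)` → prints [53, 3, 14, 58, 82]

Answer:
[53, 3, 14, 58, 82]
[3, 9, 58, 978]
[53, 3, 14, 58, 82]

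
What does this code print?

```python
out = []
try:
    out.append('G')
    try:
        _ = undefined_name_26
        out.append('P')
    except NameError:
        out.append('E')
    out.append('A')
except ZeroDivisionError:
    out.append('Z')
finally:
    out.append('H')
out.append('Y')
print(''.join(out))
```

Execution trace: 'G' (try body) → 'E' (inner except NameError) → 'A' (try body, no exception) → 'H' (finally) → 'Y' (after the try/except). Output: GEAHY

Answer: GEAHY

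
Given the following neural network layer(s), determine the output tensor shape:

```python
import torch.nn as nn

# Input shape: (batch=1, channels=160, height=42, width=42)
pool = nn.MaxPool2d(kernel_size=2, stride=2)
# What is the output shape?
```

Input: (1, 160, 42, 42) -> Output: (1, 160, 21, 21)

Answer: (1, 160, 21, 21)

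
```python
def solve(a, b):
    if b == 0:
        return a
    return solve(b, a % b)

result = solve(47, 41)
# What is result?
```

solve(47, 41) -> solve(41, 6) -> solve(6, 5) -> solve(5, 1) -> solve(1, 0) -> 1

Answer: 1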